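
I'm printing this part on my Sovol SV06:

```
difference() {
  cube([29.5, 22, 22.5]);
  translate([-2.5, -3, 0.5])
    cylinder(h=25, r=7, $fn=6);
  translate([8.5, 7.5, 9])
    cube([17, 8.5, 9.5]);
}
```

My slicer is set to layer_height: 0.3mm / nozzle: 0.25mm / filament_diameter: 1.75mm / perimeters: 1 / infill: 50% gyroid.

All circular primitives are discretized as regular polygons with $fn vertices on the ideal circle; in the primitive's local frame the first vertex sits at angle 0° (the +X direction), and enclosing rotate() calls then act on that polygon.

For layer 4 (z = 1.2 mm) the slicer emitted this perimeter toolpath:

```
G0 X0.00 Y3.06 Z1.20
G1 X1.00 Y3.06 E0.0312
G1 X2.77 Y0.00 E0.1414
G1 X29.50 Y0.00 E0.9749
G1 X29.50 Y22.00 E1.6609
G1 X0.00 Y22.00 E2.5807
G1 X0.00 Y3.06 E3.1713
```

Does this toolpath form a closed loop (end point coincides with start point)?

Start point (G0): (0.00, 3.06). End point (last G1): the path returns to the start — closed.

yes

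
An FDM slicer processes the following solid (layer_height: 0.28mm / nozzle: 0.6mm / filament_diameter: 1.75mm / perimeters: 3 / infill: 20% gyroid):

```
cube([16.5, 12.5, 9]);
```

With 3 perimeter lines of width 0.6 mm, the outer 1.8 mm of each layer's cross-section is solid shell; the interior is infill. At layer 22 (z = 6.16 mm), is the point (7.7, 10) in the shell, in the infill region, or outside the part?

infill

At z = 6.16 mm: the cube is present — its section is the full 16.5×12.5 rectangle. Overall, the cross-section is a single solid region. The nearest boundary edge runs (16.50, 12.50)→(0.00, 12.50); distance from the point to it = 2.50 mm. The point is inside the cross-section and 2.50 mm from the nearest boundary — more than the 1.8 mm shell width (3 × 0.6), so it's in the infill interior.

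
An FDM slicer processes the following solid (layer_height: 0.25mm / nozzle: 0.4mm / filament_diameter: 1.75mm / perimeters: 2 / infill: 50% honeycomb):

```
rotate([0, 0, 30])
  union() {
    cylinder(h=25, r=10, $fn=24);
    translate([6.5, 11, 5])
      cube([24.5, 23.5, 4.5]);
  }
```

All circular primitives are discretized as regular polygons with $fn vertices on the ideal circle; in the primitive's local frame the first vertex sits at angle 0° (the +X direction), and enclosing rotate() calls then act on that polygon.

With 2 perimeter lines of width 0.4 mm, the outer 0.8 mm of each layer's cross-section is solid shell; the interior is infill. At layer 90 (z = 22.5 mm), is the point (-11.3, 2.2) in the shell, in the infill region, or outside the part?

At z = 22.5 mm: the r=10 cylinder contributes a regular 24-gon of circumradius 10; the cube at (6.5, 11) does not reach this height (z outside [5, 9.5]); Combining (union): only the r=10 cylinder is present, so the union is just that shape — 1 connected region; (rotated 30° about Z; rotation is an isometry so areas/perimeters/island counts are preserved). Overall, the cross-section is a single solid region. Undo the 30° rotation: the query point maps to (-8.686, 7.555) in the un-rotated model frame. The nearest boundary edge runs (-7.07, 7.07)→(-8.66, 5.00); distance from the point to it = 1.58 mm. The point is not inside any of the regions above, so it lies outside the cross-section (1.58 mm from the nearest boundary).

outside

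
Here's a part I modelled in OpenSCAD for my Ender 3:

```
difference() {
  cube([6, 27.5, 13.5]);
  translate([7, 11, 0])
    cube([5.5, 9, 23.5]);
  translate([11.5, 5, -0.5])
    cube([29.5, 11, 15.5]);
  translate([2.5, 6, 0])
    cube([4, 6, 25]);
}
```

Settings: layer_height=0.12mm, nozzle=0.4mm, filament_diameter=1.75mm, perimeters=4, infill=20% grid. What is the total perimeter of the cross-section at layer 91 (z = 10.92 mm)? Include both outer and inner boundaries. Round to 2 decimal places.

At z = 10.92 mm: the 6×27.5 cube contributes its full rectangle (perimeter 67.00 mm); the cube at (7, 11) (footprint 5.5×9) is included at this height (perimeter 29.00 mm); the cube at (11.5, 5) (footprint 29.5×11) is included at this height (perimeter 81.00 mm); the 4×6 cube at (2.5, 6) contributes its full rectangle (perimeter 20.00 mm); Subtracting the remaining from the first: starting from the 6×27.5 cube, the 5.5×9 cube at (7, 11) misses the remaining region (no effect); the 29.5×11 cube at (11.5, 5) misses the remaining region (no effect); the 4×6 cube at (2.5, 6) partially overlaps it — only the 21.00 mm² overlap (of its 24.00 mm²) is removed, clipping the outline — boundary = 74.00 mm. Overall, the cross-section is a single solid region. Total boundary length (outer) = 74.00 mm.

74.00 mm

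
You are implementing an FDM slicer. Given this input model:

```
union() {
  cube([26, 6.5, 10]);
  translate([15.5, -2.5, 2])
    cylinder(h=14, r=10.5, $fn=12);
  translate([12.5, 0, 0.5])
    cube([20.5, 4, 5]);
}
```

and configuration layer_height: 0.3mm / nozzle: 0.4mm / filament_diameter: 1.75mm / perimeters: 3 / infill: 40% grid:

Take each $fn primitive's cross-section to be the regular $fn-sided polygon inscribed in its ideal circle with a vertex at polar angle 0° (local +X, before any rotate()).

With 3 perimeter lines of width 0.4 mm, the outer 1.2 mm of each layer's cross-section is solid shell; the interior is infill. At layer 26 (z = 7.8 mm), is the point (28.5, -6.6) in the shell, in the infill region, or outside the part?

outside

At z = 7.8 mm: the cube is present — its section is the full 26×6.5 rectangle; the r=10.5 cylinder at (15.5, -2.5) contributes a regular 12-gon of circumradius 10.5; the cube at (12.5, 0) is absent (z outside [0.5, 5.5]); Merging all regions: the regions partially overlap (shared area 106.18 mm²), so overlapping operands fuse into one piece — 1 connected region. Overall, the cross-section is a single solid region. The nearest boundary edge runs (26.00, -2.50)→(24.59, -7.75); distance from the point to it = 3.48 mm. The point is not inside any of the regions above, so it lies outside the cross-section (3.48 mm from the nearest boundary).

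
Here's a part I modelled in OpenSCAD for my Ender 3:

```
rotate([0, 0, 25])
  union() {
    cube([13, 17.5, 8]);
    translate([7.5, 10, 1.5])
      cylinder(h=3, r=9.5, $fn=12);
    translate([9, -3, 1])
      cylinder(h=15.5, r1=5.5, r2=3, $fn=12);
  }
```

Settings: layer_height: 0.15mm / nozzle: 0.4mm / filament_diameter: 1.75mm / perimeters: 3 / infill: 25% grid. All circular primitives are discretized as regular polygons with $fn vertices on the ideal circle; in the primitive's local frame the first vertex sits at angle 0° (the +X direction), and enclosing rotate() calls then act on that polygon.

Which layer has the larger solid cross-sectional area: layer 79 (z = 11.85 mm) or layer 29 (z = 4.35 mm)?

layer 29 (z = 4.35 mm)

Layer 79 (z = 11.85): the cube is absent (z outside [0, 8]); the cylinder at (7.5, 10) is absent (z outside [1.5, 4.5]); the cone at (9, -3): at t=0.700 of its height the radius interpolates to r₁+(r₂−r₁)t = 3.750, giving a regular 12-gon of that circumradius (area = (12/2)·3.750²·sin(360°/12) = 42.19 mm²); Taking the union: only the cone at (9, -3) is present, so the union is just that shape — area = 42.19 mm²; (rotated 25° about Z; rotation is an isometry so areas/perimeters/island counts are preserved). So its area = 42.19 mm². Layer 29 (z = 4.35): the cube is present — its section is the full 13×17.5 rectangle (area 227.50 mm²); the r=9.5 cylinder at (7.5, 10) gives a regular 12-gon of circumradius 9.5 (constant along its height) (area = (12/2)·9.500²·sin(360°/12) = 270.75 mm²); the cone at (9, -3) contributes a regular 12-gon of circumradius 4.960 (interpolated between r1=5.5 and r2=3 at t=0.216) (area = (12/2)·4.960²·sin(360°/12) = 73.80 mm²); Merging all regions: the regions partially overlap — summed areas 572.05 mm² minus the doubly-counted overlap 214.14 mm² gives 357.90 mm² — area = 357.90 mm²; (rotated 25° about Z; rotation is an isometry so areas/perimeters/island counts are preserved). So its area = 357.90 mm². Layer 29 is larger (357.90 vs 42.19 mm²).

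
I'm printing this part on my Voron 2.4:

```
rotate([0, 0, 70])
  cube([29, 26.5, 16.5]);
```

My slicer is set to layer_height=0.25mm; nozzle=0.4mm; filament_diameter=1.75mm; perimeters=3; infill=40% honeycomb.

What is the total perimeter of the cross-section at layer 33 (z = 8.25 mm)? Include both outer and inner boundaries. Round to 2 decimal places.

At z = 8.25 mm: the cube is present — its section is the full 29×26.5 rectangle (perimeter 111.00 mm); (whole slice rotated 70° about Z — lengths, areas and connectivity unchanged). Overall, the cross-section is a single solid region. Total boundary length (outer) = 111.00 mm.

111.00 mm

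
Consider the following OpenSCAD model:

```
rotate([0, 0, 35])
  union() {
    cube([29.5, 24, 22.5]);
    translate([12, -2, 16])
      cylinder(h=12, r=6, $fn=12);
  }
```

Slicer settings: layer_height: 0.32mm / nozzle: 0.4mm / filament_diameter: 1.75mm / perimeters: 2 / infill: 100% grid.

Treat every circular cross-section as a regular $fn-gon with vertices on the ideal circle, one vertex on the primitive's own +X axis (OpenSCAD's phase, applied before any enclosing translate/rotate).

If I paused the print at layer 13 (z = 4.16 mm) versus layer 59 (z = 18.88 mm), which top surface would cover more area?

layer 59 (z = 18.88 mm)

Layer 13 (z = 4.16): the cube (footprint 29.5×24) is included at this height (area 708.00 mm²); the cylinder at (12, -2) does not reach this height (z outside [16, 28]); Combining (union): only the 29.5×24 cube is present, so the union is just that shape — area = 708.00 mm²; (whole slice rotated 35° about Z — lengths, areas and connectivity unchanged). So its area = 708.00 mm². Layer 59 (z = 18.88): the cube (footprint 29.5×24) is included at this height (area 708.00 mm²); the cylinder at (12, -2): section is a regular 12-gon, circumradius r=6 (area = (12/2)·6.000²·sin(360°/12) = 108.00 mm²); Taking the union: the regions partially overlap — summed areas 816.00 mm² minus the doubly-counted overlap 31.07 mm² gives 784.93 mm² — area = 784.93 mm²; (rotated 35° about Z; rotation is an isometry so areas/perimeters/island counts are preserved). So its area = 784.93 mm². Layer 59 is larger (784.93 vs 708.00 mm²).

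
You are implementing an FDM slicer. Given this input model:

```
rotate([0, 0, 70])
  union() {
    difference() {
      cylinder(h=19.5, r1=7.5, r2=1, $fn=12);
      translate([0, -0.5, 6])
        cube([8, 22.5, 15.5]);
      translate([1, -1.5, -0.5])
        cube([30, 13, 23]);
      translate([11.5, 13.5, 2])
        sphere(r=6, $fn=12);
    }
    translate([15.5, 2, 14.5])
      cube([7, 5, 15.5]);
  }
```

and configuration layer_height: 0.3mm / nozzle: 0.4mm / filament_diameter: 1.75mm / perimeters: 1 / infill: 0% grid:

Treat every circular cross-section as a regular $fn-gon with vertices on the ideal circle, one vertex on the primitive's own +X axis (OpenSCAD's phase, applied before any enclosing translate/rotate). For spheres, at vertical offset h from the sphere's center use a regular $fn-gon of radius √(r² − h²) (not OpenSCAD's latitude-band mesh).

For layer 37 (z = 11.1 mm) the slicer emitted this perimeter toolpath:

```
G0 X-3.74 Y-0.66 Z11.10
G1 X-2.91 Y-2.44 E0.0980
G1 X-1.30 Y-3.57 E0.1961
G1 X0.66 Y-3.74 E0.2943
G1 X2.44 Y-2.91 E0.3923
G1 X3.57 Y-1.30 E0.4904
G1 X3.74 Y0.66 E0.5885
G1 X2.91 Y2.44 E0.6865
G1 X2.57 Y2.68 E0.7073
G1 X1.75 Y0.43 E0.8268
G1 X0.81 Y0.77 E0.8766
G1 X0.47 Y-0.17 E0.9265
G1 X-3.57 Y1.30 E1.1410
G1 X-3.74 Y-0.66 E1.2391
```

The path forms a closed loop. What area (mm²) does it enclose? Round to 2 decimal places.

Apply the shoelace formula to the sequence of (X, Y) vertices; enclosed area = 28.07 mm².

28.07 mm²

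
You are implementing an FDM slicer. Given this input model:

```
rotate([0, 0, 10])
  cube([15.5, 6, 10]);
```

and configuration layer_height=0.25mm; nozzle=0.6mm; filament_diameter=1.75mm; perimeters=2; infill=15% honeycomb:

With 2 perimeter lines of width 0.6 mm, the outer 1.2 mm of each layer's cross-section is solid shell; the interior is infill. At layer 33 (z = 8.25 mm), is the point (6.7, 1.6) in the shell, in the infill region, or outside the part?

At z = 8.25 mm: the cube (footprint 15.5×6) is included at this height; (whole slice rotated 10° about Z — lengths, areas and connectivity unchanged). Overall, the cross-section is a single solid region. Undo the 10° rotation: the query point maps to (6.876, 0.412) in the un-rotated model frame. The nearest boundary edge runs (0.00, 0.00)→(15.50, 0.00); distance from the point to it = 0.41 mm. The point is inside the cross-section, 0.41 mm from the nearest boundary — within the 1.2 mm shell band (2 × 0.6).

shell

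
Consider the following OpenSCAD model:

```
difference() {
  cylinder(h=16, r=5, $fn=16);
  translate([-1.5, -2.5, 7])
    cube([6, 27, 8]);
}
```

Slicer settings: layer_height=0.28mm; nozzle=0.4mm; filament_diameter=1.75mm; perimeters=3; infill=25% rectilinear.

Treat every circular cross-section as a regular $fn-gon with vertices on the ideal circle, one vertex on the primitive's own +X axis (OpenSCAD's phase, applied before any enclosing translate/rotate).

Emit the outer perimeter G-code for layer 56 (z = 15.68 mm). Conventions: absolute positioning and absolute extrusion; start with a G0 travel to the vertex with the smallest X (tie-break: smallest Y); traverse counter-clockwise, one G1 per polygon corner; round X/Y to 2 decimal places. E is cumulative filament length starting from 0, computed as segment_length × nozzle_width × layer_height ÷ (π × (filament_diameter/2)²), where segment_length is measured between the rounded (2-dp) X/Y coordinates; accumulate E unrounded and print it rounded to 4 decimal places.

G0 X-5.00 Y0.00 Z15.68
G1 X-4.62 Y-1.91 E0.0907
G1 X-3.54 Y-3.54 E0.1817
G1 X-1.91 Y-4.62 E0.2728
G1 X0.00 Y-5.00 E0.3635
G1 X1.91 Y-4.62 E0.4541
G1 X3.54 Y-3.54 E0.5452
G1 X4.62 Y-1.91 E0.6362
G1 X5.00 Y0.00 E0.7269
G1 X4.62 Y1.91 E0.8176
G1 X3.54 Y3.54 E0.9086
G1 X1.91 Y4.62 E0.9997
G1 X0.00 Y5.00 E1.0904
G1 X-1.91 Y4.62 E1.1811
G1 X-3.54 Y3.54 E1.2721
G1 X-4.62 Y1.91 E1.3632
G1 X-5.00 Y0.00 E1.4538

At z = 15.68 mm: the r=5 cylinder contributes a regular 16-gon of circumradius 5; the cube at (-1.5, -2.5) is not intersected at this z (z outside [7, 15]); Taking the first minus the rest: none of the subtracted shapes is present at this height, so the r=5 cylinder is unchanged — 1 connected region. The outline is a single polygon with 16 vertices. Extrusion per mm of travel: 0.4 × 0.28 / (π × 0.875²) = 0.046564. Accumulating E over each segment gives final E = 1.4538.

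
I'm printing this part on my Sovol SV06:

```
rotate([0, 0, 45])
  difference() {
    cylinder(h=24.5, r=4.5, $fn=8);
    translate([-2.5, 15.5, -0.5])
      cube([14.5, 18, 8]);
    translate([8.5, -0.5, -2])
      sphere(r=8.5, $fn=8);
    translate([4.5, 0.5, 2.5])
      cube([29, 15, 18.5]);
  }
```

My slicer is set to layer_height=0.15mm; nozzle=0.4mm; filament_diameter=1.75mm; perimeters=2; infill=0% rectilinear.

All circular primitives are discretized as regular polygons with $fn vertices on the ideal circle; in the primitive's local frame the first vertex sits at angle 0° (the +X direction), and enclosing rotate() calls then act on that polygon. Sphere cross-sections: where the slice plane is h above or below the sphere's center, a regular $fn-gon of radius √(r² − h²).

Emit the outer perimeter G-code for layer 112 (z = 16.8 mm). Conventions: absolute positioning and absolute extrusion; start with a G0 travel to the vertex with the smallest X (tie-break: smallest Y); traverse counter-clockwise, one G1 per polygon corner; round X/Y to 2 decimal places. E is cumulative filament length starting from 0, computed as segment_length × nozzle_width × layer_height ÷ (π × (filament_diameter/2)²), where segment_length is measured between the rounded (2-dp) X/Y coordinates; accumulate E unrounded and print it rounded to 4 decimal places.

At z = 16.8 mm: the r=4.5 cylinder gives a regular 8-gon of circumradius 4.5 (constant along its height); the cube at (-2.5, 15.5) is absent (z outside [-0.5, 7.5]); the sphere at (8.5, -0.5) is not intersected at this z (|z−center|=18.800 > r=8.5); the cube at (4.5, 0.5) (footprint 29×15) is included at this height; After the difference (first − rest): starting from the r=4.5 cylinder, the 29×15 cube at (4.5, 0.5) misses the remaining region (no effect) — 1 connected region; (rotated 45° about Z; rotation is an isometry so areas/perimeters/island counts are preserved). The outline is a single polygon with 8 vertices. Extrusion per mm of travel: 0.4 × 0.15 / (π × 0.875²) = 0.024945. Accumulating E over each segment gives final E = 0.6871.

G0 X-4.50 Y0.00 Z16.80
G1 X-3.18 Y-3.18 E0.0859
G1 X0.00 Y-4.50 E0.1718
G1 X3.18 Y-3.18 E0.2577
G1 X4.50 Y0.00 E0.3436
G1 X3.18 Y3.18 E0.4294
G1 X0.00 Y4.50 E0.5153
G1 X-3.18 Y3.18 E0.6012
G1 X-4.50 Y0.00 E0.6871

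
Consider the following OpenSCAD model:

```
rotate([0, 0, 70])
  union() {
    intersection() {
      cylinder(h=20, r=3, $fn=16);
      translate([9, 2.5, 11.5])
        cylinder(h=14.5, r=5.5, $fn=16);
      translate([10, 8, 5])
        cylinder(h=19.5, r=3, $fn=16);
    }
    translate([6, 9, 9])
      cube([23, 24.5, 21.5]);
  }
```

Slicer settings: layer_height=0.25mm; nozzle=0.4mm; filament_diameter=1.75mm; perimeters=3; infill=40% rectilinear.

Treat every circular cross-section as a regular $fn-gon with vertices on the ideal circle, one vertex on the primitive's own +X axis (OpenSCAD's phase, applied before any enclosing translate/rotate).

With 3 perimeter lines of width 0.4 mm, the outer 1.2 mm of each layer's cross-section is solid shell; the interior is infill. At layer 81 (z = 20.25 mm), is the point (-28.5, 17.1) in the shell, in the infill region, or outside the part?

shell

At z = 20.25 mm: the cylinder does not reach this height (z outside [0, 20]); the r=5.5 cylinder at (9, 2.5) gives a regular 16-gon of circumradius 5.5 (constant along its height); the cylinder at (10, 8): section is a regular 16-gon, circumradius r=3; Keeping only the common overlap: at least one operand is absent at this height, so nothing remains; the cube at (6, 9) is present — its section is the full 23×24.5 rectangle; Merging all regions: only the 23×24.5 cube at (6, 9) is present, so the union is just that shape — 1 connected region; (rotated 70° about Z; rotation is an isometry so areas/perimeters/island counts are preserved). Overall, the cross-section is a single solid region. Undo the 70° rotation: the query point maps to (6.321, 32.630) in the un-rotated model frame. The nearest boundary edge runs (6.00, 33.50)→(6.00, 9.00); distance from the point to it = 0.32 mm. The point is inside the cross-section, 0.32 mm from the nearest boundary — within the 1.2 mm shell band (3 × 0.4).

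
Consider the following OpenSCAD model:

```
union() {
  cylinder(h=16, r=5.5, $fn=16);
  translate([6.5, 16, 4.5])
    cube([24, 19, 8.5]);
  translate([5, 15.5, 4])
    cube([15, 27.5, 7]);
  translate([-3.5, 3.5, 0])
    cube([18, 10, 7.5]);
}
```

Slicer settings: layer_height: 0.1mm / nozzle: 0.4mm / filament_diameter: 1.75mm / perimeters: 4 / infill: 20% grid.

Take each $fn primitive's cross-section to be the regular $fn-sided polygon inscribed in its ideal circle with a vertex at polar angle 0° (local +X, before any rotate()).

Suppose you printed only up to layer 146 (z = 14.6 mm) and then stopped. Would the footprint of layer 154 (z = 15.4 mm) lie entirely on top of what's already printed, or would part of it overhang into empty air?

entirely on top

Compare the two slices. At z = 14.6: the r=5.5 cylinder contributes a regular 16-gon of circumradius 5.5 (area = (16/2)·5.500²·sin(360°/16) = 92.61 mm²); the cube at (6.5, 16) does not reach this height (z outside [4.5, 13]); the cube at (5, 15.5) does not reach this height (z outside [4, 11]); the cube at (-3.5, 3.5) is not intersected at this z (z outside [0, 7.5]); Merging all regions: only the r=5.5 cylinder is present, so the union is just that shape — area = 92.61 mm². At z = 15.4: the r=5.5 cylinder contributes a regular 16-gon of circumradius 5.5 (area = (16/2)·5.500²·sin(360°/16) = 92.61 mm²); the cube at (6.5, 16) does not reach this height (z outside [4.5, 13]); the cube at (5, 15.5) does not reach this height (z outside [4, 11]); the cube at (-3.5, 3.5) is absent (z outside [0, 7.5]); Merging all regions: only the r=5.5 cylinder is present, so the union is just that shape — area = 92.61 mm². Checking containment: the cross-section at z = 15.4 is a subset of the cross-section at z = 14.6.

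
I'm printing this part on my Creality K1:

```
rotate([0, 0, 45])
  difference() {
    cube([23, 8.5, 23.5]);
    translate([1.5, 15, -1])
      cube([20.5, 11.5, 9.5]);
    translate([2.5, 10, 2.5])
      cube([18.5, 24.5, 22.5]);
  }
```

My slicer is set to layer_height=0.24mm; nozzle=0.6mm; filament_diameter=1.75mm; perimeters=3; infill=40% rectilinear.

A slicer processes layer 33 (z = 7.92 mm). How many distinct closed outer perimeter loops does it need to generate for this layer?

At z = 7.92 mm: the cube is present — its section is the full 23×8.5 rectangle; the cube at (1.5, 15) is present — its section is the full 20.5×11.5 rectangle; the cube at (2.5, 10) (footprint 18.5×24.5) is included at this height; Taking the first minus the rest: starting from the 23×8.5 cube, the 20.5×11.5 cube at (1.5, 15) misses the remaining region (no effect); the 18.5×24.5 cube at (2.5, 10) misses the remaining region (no effect) — 1 connected region; (whole slice rotated 45° about Z — lengths, areas and connectivity unchanged). The result has 1 disconnected region.

1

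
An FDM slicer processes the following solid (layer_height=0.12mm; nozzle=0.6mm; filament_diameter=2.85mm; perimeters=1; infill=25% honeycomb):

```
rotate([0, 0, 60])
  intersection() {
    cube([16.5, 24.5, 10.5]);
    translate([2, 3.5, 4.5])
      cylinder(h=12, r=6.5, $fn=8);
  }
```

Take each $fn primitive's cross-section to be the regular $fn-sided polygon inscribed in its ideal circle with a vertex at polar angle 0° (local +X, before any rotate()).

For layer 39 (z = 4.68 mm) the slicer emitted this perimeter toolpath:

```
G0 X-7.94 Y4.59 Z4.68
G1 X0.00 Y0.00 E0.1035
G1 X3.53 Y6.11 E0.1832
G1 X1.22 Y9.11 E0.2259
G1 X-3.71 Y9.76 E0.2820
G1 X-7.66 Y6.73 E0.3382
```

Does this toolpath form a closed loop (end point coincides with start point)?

Start point (G0): (-7.94, 4.59). End point (last G1): the path does not return to the start — open.

no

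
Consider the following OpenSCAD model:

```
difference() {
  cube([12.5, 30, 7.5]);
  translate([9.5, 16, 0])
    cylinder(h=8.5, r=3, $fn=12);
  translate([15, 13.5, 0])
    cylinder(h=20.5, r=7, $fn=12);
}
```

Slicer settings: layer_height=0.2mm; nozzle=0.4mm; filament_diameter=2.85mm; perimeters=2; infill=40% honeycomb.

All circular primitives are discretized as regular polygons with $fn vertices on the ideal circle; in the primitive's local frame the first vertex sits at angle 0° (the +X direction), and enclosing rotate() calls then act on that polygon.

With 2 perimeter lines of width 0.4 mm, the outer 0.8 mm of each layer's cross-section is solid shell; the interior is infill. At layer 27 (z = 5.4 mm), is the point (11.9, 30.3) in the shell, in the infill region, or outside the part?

At z = 5.4 mm: the 12.5×30 cube contributes its full rectangle; the r=3 cylinder at (9.5, 16) gives a regular 12-gon of circumradius 3 (constant along its height); the r=7 cylinder at (15, 13.5) contributes a regular 12-gon of circumradius 7; After the difference (first − rest): starting from the 12.5×30 cube, the r=3 cylinder at (9.5, 16) lies inside it touching the edge (removes its full 27.00 mm²); the r=7 cylinder at (15, 13.5) partially overlaps it — only the 23.28 mm² overlap (of its 147.00 mm²) is removed, clipping the outline — 1 connected region. Overall, the cross-section is a single solid region. The nearest boundary edge runs (0.00, 30.00)→(12.50, 30.00); distance from the point to it = 0.30 mm. The point is not inside any of the regions above, so it lies outside the cross-section (0.30 mm from the nearest boundary).

outside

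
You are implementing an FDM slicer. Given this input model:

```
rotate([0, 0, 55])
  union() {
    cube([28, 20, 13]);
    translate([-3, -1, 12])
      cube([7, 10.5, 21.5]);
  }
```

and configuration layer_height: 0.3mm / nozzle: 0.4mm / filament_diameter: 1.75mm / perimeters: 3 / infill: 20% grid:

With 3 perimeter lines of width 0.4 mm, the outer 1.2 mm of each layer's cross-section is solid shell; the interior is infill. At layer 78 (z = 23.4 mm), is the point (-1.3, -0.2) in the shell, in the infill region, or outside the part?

infill

At z = 23.4 mm: the cube is not intersected at this z (z outside [0, 13]); the cube at (-3, -1) (footprint 7×10.5) is included at this height; Taking the union: only the 7×10.5 cube at (-3, -1) is present, so the union is just that shape — 1 connected region; (whole slice rotated 55° about Z — lengths, areas and connectivity unchanged). Overall, the cross-section is a single solid region. Undo the 55° rotation: the query point maps to (-0.909, 0.950) in the un-rotated model frame. The nearest boundary edge runs (-3.00, -1.00)→(4.00, -1.00); distance from the point to it = 1.95 mm. The point is inside the cross-section and 1.95 mm from the nearest boundary — more than the 1.2 mm shell width (3 × 0.4), so it's in the infill interior.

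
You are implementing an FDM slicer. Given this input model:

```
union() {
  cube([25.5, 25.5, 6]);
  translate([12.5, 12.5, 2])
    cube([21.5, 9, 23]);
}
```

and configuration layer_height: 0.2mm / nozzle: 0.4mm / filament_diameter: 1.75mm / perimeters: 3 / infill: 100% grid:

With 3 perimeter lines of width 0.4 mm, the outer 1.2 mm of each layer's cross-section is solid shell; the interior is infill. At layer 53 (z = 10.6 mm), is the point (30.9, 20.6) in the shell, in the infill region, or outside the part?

At z = 10.6 mm: the cube is absent (z outside [0, 6]); the cube at (12.5, 12.5) is present — its section is the full 21.5×9 rectangle; Merging all regions: only the 21.5×9 cube at (12.5, 12.5) is present, so the union is just that shape — 1 connected region. Overall, the cross-section is a single solid region. The nearest boundary edge runs (34.00, 21.50)→(12.50, 21.50); distance from the point to it = 0.90 mm. The point is inside the cross-section, 0.90 mm from the nearest boundary — within the 1.2 mm shell band (3 × 0.4).

shell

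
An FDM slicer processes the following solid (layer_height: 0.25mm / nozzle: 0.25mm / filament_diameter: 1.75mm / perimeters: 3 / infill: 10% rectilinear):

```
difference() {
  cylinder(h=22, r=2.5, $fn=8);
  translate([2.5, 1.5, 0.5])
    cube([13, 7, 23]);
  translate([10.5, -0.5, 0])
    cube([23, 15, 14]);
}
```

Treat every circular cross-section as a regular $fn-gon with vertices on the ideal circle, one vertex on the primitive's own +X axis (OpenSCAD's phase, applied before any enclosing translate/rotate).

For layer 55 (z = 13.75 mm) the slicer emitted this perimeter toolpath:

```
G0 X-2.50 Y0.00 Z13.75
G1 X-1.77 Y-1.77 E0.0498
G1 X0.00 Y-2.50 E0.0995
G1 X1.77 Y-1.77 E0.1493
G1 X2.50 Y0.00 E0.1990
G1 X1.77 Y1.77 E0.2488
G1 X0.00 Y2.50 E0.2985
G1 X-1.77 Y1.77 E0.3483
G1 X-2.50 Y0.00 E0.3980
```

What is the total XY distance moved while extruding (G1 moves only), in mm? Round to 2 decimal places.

Sum the Euclidean lengths of each G1 segment: total = 15.32 mm.

15.32 mm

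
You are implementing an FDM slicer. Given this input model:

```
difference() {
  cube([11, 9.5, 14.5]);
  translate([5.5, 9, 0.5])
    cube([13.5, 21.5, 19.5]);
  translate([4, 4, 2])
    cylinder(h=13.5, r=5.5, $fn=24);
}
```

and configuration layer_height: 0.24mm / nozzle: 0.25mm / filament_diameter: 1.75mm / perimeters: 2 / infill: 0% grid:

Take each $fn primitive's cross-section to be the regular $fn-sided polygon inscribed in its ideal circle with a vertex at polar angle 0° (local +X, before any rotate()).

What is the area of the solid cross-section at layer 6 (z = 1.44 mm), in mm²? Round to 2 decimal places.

At z = 1.44 mm: the 11×9.5 cube contributes its full rectangle (area 104.50 mm²); the cube at (5.5, 9) (footprint 13.5×21.5) is included at this height (area 290.25 mm²); the cylinder at (4, 4) is not intersected at this z (z outside [2, 15.5]); Taking the first minus the rest: starting from the 11×9.5 cube (104.50 mm²), the 13.5×21.5 cube at (5.5, 9) partially overlaps it — only the 2.75 mm² overlap (of its 290.25 mm²) is removed, clipping the outline — area = 101.75 mm². Overall, the cross-section is a single solid region. Net area = 101.75 mm².

101.75 mm²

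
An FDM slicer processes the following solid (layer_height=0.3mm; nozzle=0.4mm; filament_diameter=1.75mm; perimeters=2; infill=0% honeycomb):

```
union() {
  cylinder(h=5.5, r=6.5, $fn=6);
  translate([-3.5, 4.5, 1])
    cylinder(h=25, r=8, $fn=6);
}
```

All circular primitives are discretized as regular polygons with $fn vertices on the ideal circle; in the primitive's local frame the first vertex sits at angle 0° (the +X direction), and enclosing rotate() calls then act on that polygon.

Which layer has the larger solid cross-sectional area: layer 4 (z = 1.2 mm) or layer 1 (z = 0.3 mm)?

Layer 4 (z = 1.2): the cylinder: section is a regular 6-gon, circumradius r=6.5 (area = (6/2)·6.500²·sin(360°/6) = 109.77 mm²); the r=8 cylinder at (-3.5, 4.5) gives a regular 6-gon of circumradius 8 (constant along its height) (area = (6/2)·8.000²·sin(360°/6) = 166.28 mm²); Merging all regions: the regions partially overlap — summed areas 276.05 mm² minus the doubly-counted overlap 62.73 mm² gives 213.32 mm² — area = 213.32 mm². So its area = 213.32 mm². Layer 1 (z = 0.3): the r=6.5 cylinder contributes a regular 6-gon of circumradius 6.5 (area = (6/2)·6.500²·sin(360°/6) = 109.77 mm²); the cylinder at (-3.5, 4.5) does not reach this height (z outside [1, 26]); Merging all regions: only the r=6.5 cylinder is present, so the union is just that shape — area = 109.77 mm². So its area = 109.77 mm². Layer 4 is larger (213.32 vs 109.77 mm²).

layer 4 (z = 1.2 mm)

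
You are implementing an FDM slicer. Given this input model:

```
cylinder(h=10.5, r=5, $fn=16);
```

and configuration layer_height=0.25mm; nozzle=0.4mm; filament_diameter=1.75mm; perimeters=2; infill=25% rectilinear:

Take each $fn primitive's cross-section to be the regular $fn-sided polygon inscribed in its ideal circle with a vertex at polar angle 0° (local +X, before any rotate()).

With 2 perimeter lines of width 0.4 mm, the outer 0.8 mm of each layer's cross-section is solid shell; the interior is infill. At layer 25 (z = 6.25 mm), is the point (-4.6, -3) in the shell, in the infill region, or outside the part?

At z = 6.25 mm: the r=5 cylinder gives a regular 16-gon of circumradius 5 (constant along its height). Overall, the cross-section is a single solid region. The nearest boundary edge runs (-4.62, -1.91)→(-3.54, -3.54); distance from the point to it = 0.59 mm. The point is not inside any of the regions above, so it lies outside the cross-section (0.59 mm from the nearest boundary).

outside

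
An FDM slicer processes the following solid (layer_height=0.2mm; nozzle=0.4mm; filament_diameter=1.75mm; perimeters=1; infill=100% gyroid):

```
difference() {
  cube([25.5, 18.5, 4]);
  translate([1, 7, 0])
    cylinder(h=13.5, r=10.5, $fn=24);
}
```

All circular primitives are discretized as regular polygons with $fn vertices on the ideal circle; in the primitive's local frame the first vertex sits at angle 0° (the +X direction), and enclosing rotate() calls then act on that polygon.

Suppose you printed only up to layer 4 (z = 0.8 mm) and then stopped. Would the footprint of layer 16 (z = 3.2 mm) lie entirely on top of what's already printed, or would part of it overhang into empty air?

Compare the two slices. At z = 0.8: the 25.5×18.5 cube contributes its full rectangle (area 471.75 mm²); the cylinder at (1, 7): section is a regular 24-gon, circumradius r=10.5 (area = (24/2)·10.500²·sin(360°/24) = 342.42 mm²); After the difference (first − rest): starting from the 25.5×18.5 cube (471.75 mm²), the r=10.5 cylinder at (1, 7) partially overlaps it — only the 170.18 mm² overlap (of its 342.42 mm²) is removed, clipping the outline — area = 301.57 mm². At z = 3.2: the 25.5×18.5 cube contributes its full rectangle (area 471.75 mm²); the r=10.5 cylinder at (1, 7) contributes a regular 24-gon of circumradius 10.5 (area = (24/2)·10.500²·sin(360°/24) = 342.42 mm²); Taking the first minus the rest: starting from the 25.5×18.5 cube (471.75 mm²), the r=10.5 cylinder at (1, 7) partially overlaps it — only the 170.18 mm² overlap (of its 342.42 mm²) is removed, clipping the outline — area = 301.57 mm². Checking containment: the cross-section at z = 3.2 is a subset of the cross-section at z = 0.8.

entirely on top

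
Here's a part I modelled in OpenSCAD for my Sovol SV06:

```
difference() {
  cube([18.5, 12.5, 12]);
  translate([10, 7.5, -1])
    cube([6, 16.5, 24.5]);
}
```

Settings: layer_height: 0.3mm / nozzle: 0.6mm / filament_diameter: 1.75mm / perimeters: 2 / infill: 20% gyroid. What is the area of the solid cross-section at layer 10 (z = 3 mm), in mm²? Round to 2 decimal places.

201.25 mm²

At z = 3 mm: the cube (footprint 18.5×12.5) is included at this height (area 231.25 mm²); the cube at (10, 7.5) (footprint 6×16.5) is included at this height (area 99.00 mm²); Subtracting the remaining from the first: starting from the 18.5×12.5 cube (231.25 mm²), the 6×16.5 cube at (10, 7.5) partially overlaps it — only the 30.00 mm² overlap (of its 99.00 mm²) is removed, clipping the outline — area = 201.25 mm². Overall, the cross-section is a single solid region. Net area = 201.25 mm².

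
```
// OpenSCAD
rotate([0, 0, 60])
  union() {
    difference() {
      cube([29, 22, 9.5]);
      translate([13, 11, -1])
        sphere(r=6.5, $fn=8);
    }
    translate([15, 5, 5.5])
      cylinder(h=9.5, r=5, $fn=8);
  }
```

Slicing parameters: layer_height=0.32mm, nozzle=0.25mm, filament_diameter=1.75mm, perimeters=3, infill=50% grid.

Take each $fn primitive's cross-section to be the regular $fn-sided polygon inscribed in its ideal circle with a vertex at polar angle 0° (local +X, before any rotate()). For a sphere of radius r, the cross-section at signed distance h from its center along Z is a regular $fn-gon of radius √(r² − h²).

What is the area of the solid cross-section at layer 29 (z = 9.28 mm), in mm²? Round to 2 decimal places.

638.00 mm²

At z = 9.28 mm: the cube (footprint 29×22) is included at this height (area 638.00 mm²); the sphere at (13, 11) does not reach this height (|z−center|=10.280 > r=6.5); Taking the first minus the rest: none of the subtracted shapes is present at this height, so the 29×22 cube is unchanged — area = 638.00 mm²; the r=5 cylinder at (15, 5) gives a regular 8-gon of circumradius 5 (constant along its height) (area = (8/2)·5.000²·sin(360°/8) = 70.71 mm²); Taking the union: the r=5 cylinder at (15, 5) lies entirely inside that combined region, so the union is just that combined region — area = 638.00 mm²; (rotated 60° about Z; rotation is an isometry so areas/perimeters/island counts are preserved). Overall, the cross-section is a single solid region. Net area = 638.00 mm².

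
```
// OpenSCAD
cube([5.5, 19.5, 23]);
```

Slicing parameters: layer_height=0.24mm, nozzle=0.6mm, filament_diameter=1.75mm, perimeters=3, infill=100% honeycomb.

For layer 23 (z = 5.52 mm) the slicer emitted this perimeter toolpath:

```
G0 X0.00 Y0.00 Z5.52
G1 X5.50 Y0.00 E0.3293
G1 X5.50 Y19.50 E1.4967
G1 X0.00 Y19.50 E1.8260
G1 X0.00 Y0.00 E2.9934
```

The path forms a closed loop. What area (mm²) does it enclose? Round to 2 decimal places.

107.25 mm²

Apply the shoelace formula to the sequence of (X, Y) vertices; enclosed area = 107.25 mm².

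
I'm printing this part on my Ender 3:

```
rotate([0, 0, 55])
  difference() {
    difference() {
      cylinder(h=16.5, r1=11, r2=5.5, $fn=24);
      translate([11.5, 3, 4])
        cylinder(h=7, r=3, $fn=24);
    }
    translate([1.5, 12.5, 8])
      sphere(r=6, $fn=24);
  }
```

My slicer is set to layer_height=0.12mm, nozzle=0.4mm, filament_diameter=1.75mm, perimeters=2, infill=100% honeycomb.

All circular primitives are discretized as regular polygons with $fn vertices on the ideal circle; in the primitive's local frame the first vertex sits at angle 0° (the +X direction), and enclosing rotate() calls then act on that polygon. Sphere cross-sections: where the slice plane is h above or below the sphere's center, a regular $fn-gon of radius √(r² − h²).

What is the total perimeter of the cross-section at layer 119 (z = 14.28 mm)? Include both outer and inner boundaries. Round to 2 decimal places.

39.10 mm

At z = 14.28 mm: the cone: at t=0.865 of its height the radius interpolates to r₁+(r₂−r₁)t = 6.240, giving a regular 24-gon of that circumradius (perimeter = 2·24·6.240·sin(180°/24) = 39.10 mm); the cylinder at (11.5, 3) is not intersected at this z (z outside [4, 11]); Taking the first minus the rest: none of the subtracted shapes is present at this height, so the cone is unchanged — boundary = 39.10 mm; the sphere at (1.5, 12.5) is not intersected at this z (|z−center|=6.280 > r=6); After the difference (first − rest): none of the subtracted shapes is present at this height, so the result so far is unchanged — boundary = 39.10 mm; (whole slice rotated 55° about Z — lengths, areas and connectivity unchanged). Overall, the cross-section is a single solid region. Total boundary length (outer) = 39.10 mm.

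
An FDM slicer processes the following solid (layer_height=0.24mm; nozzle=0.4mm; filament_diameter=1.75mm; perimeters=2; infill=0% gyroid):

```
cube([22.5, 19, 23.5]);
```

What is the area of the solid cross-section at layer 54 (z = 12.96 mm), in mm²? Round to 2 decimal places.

427.50 mm²

At z = 12.96 mm: the cube (footprint 22.5×19) is included at this height (area 427.50 mm²). Overall, the cross-section is a single solid region. Net area = 427.50 mm².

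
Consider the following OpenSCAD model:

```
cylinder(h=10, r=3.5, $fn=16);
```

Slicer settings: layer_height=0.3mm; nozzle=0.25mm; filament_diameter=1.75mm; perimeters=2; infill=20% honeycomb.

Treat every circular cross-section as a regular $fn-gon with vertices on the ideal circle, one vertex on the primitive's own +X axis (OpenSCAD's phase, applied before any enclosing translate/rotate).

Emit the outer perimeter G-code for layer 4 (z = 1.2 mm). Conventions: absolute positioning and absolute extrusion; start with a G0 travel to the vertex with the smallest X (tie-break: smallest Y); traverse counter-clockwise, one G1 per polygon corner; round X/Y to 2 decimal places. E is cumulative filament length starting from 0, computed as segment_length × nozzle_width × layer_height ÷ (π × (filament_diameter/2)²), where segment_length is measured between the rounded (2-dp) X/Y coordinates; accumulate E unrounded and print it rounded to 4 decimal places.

At z = 1.2 mm: the r=3.5 cylinder gives a regular 16-gon of circumradius 3.5 (constant along its height). The outline is a single polygon with 16 vertices. Extrusion per mm of travel: 0.25 × 0.3 / (π × 0.875²) = 0.031181. Accumulating E over each segment gives final E = 0.6807.

G0 X-3.50 Y0.00 Z1.20
G1 X-3.23 Y-1.34 E0.0426
G1 X-2.47 Y-2.47 E0.0851
G1 X-1.34 Y-3.23 E0.1275
G1 X0.00 Y-3.50 E0.1702
G1 X1.34 Y-3.23 E0.2128
G1 X2.47 Y-2.47 E0.2553
G1 X3.23 Y-1.34 E0.2977
G1 X3.50 Y0.00 E0.3403
G1 X3.23 Y1.34 E0.3830
G1 X2.47 Y2.47 E0.4254
G1 X1.34 Y3.23 E0.4679
G1 X0.00 Y3.50 E0.5105
G1 X-1.34 Y3.23 E0.5531
G1 X-2.47 Y2.47 E0.5956
G1 X-3.23 Y1.34 E0.6381
G1 X-3.50 Y0.00 E0.6807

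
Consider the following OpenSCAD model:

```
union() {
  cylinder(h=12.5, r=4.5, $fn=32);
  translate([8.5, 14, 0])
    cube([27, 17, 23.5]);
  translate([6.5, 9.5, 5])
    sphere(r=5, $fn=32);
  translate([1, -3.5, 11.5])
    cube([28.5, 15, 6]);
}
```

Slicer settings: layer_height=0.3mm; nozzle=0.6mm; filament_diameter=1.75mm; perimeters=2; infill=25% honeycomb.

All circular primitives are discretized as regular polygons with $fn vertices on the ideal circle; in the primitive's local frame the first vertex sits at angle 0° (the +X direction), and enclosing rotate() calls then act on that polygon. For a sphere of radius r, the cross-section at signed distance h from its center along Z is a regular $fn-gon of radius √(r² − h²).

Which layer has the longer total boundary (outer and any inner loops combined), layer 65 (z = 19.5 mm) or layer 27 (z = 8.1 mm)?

Layer 65 (z = 19.5): the cylinder is not intersected at this z (z outside [0, 12.5]); the cube at (8.5, 14) is present — its section is the full 27×17 rectangle (perimeter 88.00 mm); the sphere at (6.5, 9.5) does not reach this height (|z−center|=14.500 > r=5); the cube at (1, -3.5) is not intersected at this z (z outside [11.5, 17.5]); Taking the union: only the 27×17 cube at (8.5, 14) is present, so the union is just that shape — boundary = 88.00 mm. So its perimeter = 88.00 mm. Layer 27 (z = 8.1): the cylinder: section is a regular 32-gon, circumradius r=4.5 (perimeter = 2·32·4.500·sin(180°/32) = 28.23 mm); the cube at (8.5, 14) (footprint 27×17) is included at this height (perimeter 88.00 mm); the r=5 sphere at (6.5, 9.5) slices to a regular 32-gon of circumradius 3.923 (√(r²−h²) with h=3.1 from center) (perimeter = 2·32·3.923·sin(180°/32) = 24.61 mm); the cube at (1, -3.5) is not intersected at this z (z outside [11.5, 17.5]); Merging all regions: the 3 present regions are separate (no shared area or edge), so areas and boundary lengths simply add and each stays a separate island — boundary = 140.84 mm. So its perimeter = 140.84 mm. Layer 27 is larger (140.84 vs 88.00 mm).

layer 27 (z = 8.1 mm)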